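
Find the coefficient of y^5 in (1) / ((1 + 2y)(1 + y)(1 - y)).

-42

Partial fractions give a closed form: a_n = (4/3)·(-2)^n + (-1/2)·(-1)^n + (1/6)·1^n.
At n = 5: a_5 = -42.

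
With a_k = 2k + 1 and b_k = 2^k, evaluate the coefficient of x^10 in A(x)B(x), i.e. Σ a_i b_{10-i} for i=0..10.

This is [x^10] in the product of the two ordinary generating functions.
Σ = 1·1024 + 3·512 + 5·256 + 7·128 + 9·64 + 11·32 + 13·16 + 15·8 + 17·4 + 19·2 + 21·1 = 6119.

6119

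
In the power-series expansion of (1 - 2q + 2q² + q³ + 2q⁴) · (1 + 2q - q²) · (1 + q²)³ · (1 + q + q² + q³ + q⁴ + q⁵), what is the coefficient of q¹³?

10

(1 - 2q + 2q² + q³ + 2q⁴) has coefficients 1,-2,2,1,2 for degrees 0…4.
(1 + 2q - q²) has coefficients 1,2,-1,0,0,0,0,0,0,0,0,0,0,0 for degrees 0…13.
Multiplying by (1 + q²)³ gives running coefficients 1,2,2,6,0,6,-2,2,-1,0,0,0,0,0 for degrees 0…13.
Finally multiplying by (1 + q + q² + q³ + q⁴ + q⁵), the product of all factors after the first has coefficients 1,3,5,11,11,17,14,14,11,5,5,-1,1,-1 for degrees 0…13.
[q¹³] = 1·(-1) − 2·1 + 2·(-1) + 1·5 + 2·5 = 10.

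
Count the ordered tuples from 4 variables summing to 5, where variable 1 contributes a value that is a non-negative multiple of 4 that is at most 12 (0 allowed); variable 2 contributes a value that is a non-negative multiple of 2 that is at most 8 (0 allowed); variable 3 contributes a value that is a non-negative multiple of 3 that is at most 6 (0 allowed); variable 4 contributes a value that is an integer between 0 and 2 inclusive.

The generating function for the choices is (1 + y⁴ + y⁸ + y¹²)·(1 + y² + y⁴ + y⁶ + y⁸)·(1 + y³ + y⁶)·(1 + y + y²); the count is [y⁵].
(1 + y⁴ + y⁸ + y¹²) has coefficients 1,0,0,0,1,0 for degrees 0…5.
(1 + y² + y⁴ + y⁶ + y⁸) has coefficients 1,0,1,0,1,0 for degrees 0…5.
Multiplying by (1 + y³ + y⁶) gives running coefficients 1,0,1,1,1,1 for degrees 0…5.
Finally multiplying by (1 + y + y²), the product of all factors after the first has coefficients 1,1,2,2,3,3 for degrees 0…5.
[y⁵] = 1·3 + 1·1 = 4.

4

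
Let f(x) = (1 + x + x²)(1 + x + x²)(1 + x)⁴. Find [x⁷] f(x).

6

(1 + x + x²) has coefficients 1,1,1 for degrees 0…2.
(1 + x + x²) has coefficients 1,1,1,0,0,0,0,0 for degrees 0…7.
Finally multiplying by (1 + x)⁴, the product of all factors after the first has coefficients 1,5,11,14,11,5,1,0 for degrees 0…7.
[x⁷] = 1·0 + 1·1 + 1·5 = 6.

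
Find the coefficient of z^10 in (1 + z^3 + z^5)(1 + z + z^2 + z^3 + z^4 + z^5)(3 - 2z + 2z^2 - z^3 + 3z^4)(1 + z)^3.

(1 + z^3 + z^5) has coefficients 1,0,0,1,0,1 for degrees 0…5.
(1 + z + z^2 + z^3 + z^4 + z^5) has coefficients 1,1,1,1,1,1,0,0,0,0,0 for degrees 0…10.
Multiplying by (3 - 2z + 2z^2 - z^3 + 3z^4) gives running coefficients 3,1,3,2,5,5,2,4,2,3,0 for degrees 0…10.
Finally multiplying by (1 + z)^3, the product of all factors after the first has coefficients 3,10,15,17,21,29,34,30,25,23,19 for degrees 0…10.
[z^10] = 1·19 + 1·30 + 1·29 = 78.

78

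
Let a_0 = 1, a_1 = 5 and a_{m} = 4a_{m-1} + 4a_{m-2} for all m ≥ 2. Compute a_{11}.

34264064

The ordinary generating function has denominator 1 - 4t - 4t^2.
Iterating the recurrence: a_0,…,a_{11} = 1, 5, 24, 116, 560, 2704, 13056, 63040, 304384, 1469696, 7096320, 34264064.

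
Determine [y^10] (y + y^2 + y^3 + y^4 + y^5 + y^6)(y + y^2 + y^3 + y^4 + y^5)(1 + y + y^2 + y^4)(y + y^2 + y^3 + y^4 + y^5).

(y + y^2 + y^3 + y^4 + y^5 + y^6) has coefficients 0,1,1,1,1,1,1 for degrees 0…6.
(y + y^2 + y^3 + y^4 + y^5) has coefficients 0,1,1,1,1,1,0,0,0,0,0 for degrees 0…10.
Multiplying by (1 + y + y^2 + y^4) gives running coefficients 0,1,2,3,3,4,3,2,1,1,0 for degrees 0…10.
Finally multiplying by (y + y^2 + y^3 + y^4 + y^5), the product of all factors after the first has coefficients 0,0,1,3,6,9,13,15,15,13,11 for degrees 0…10.
[y^10] = 1·13 + 1·15 + 1·15 + 1·13 + 1·9 + 1·6 = 71.

71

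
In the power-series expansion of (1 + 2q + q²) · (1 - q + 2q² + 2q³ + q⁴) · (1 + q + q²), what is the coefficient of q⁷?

(1 + 2q + q²) has coefficients 1,2,1 for degrees 0…2.
(1 - q + 2q² + 2q³ + q⁴) has coefficients 1,-1,2,2,1,0,0,0 for degrees 0…7.
Finally multiplying by (1 + q + q²), the product of all factors after the first has coefficients 1,0,2,3,5,3,1,0 for degrees 0…7.
[q⁷] = 1·0 + 2·1 + 1·3 = 5.

5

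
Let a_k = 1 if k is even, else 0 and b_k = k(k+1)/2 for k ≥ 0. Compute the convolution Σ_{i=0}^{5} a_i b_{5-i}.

22

This is [x^5] in the product of the two ordinary generating functions.
Σ = 1·15 + 0·10 + 1·6 + 0·3 + 1·1 + 0·0 = 22.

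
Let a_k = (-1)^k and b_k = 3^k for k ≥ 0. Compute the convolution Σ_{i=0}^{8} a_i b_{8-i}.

This is [x^8] in the product of the two ordinary generating functions.
Σ = 1·6561 − 1·2187 + 1·729 − 1·243 + 1·81 − 1·27 + 1·9 − 1·3 + 1·1 = 4921.

4921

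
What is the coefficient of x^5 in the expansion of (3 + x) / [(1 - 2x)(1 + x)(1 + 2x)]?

-42

Partial fractions give a closed form: a_n = (7/6)·2^n + (-2/3)·(-1)^n + (5/2)·(-2)^n.
At n = 5: a_5 = -42.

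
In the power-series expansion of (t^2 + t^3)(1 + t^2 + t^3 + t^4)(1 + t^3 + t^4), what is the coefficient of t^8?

(t^2 + t^3) has coefficients 0,0,1,1 for degrees 0…3.
(1 + t^2 + t^3 + t^4) has coefficients 1,0,1,1,1,0,0,0,0 for degrees 0…8.
Finally multiplying by (1 + t^3 + t^4), the product of all factors after the first has coefficients 1,0,1,2,2,1,2,2,1 for degrees 0…8.
[t^8] = 1·2 + 1·1 = 3.

3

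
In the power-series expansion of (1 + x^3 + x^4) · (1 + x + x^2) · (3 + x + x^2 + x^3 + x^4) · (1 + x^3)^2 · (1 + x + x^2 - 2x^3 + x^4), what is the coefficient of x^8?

(1 + x^3 + x^4) has coefficients 1,0,0,1,1 for degrees 0…4.
(1 + x + x^2) has coefficients 1,1,1,0,0,0,0,0,0 for degrees 0…8.
Multiplying by (3 + x + x^2 + x^3 + x^4) gives running coefficients 3,4,5,3,3,2,1,0,0 for degrees 0…8.
Multiplying by (1 + x^3)^2 gives running coefficients 3,4,5,9,11,12,10,10,9 for degrees 0…8.
Finally multiplying by (1 + x + x^2 - 2x^3 + x^4), the product of all factors after the first has coefficients 3,7,12,12,20,26,20,19,16 for degrees 0…8.
[x^8] = 1·16 + 1·26 + 1·20 = 62.

62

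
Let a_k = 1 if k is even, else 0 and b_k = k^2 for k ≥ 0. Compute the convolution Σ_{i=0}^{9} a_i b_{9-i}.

The convolution is the x^9 coefficient of A(x)B(x).
Σ = 1·81 + 0·64 + 1·49 + 0·36 + 1·25 + 0·16 + 1·9 + 0·4 + 1·1 + 0·0 = 165.

165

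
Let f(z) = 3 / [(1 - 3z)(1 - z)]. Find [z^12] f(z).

The denominator gives the recurrence a_n = 4a_(n−1) − 3a_(n−2) for n ≥ 2; the numerator fixes a_0 = 3, a_1 = 12.
Iterating: 3, 12, 39, 120, 363, 1092, 3279, 9840, 29523, 88572, 265719, 797160, 2391483, so a_12 = 2391483.

2391483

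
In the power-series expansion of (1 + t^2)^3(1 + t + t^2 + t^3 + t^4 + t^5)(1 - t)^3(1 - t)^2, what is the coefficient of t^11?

24

(1 + t^2)^3 has coefficients 1,0,3,0,3,0,1 for degrees 0…6.
(1 + t + t^2 + t^3 + t^4 + t^5) has coefficients 1,1,1,1,1,1,0,0,0,0,0,0 for degrees 0…11.
Multiplying by (1 - t)^3 gives running coefficients 1,-2,1,0,0,0,-1,2,-1,0,0,0 for degrees 0…11.
Finally multiplying by (1 - t)^2, the product of all factors after the first has coefficients 1,-4,6,-4,1,0,-1,4,-6,4,-1,0 for degrees 0…11.
[t^11] = 1·0 + 3·4 + 3·4 + 1·0 = 24.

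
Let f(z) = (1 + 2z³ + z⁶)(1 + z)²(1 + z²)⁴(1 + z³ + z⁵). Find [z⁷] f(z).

49

(1 + 2z³ + z⁶) has coefficients 1,0,0,2,0,0,1 for degrees 0…6.
(1 + z)² has coefficients 1,2,1,0,0,0,0,0 for degrees 0…7.
Multiplying by (1 + z²)⁴ gives running coefficients 1,2,5,8,10,12,10,8 for degrees 0…7.
Finally multiplying by (1 + z³ + z⁵), the product of all factors after the first has coefficients 1,2,5,9,12,18,20,23 for degrees 0…7.
[z⁷] = 1·23 + 2·12 + 1·2 = 49.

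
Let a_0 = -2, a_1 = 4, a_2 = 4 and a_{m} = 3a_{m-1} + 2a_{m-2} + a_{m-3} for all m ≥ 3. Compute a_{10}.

The ordinary generating function has denominator 1 - 3x - 2x^2 - x^3.
Iterating the recurrence: a_0,…,a_{10} = -2, 4, 4, 18, 66, 238, 864, 3134, 11368, 41236, 149578.

149578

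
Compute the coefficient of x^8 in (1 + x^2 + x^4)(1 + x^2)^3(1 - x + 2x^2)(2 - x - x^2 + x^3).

15

(1 + x^2 + x^4) has coefficients 1,0,1,0,1 for degrees 0…4.
(1 + x^2)^3 has coefficients 1,0,3,0,3,0,1,0,0 for degrees 0…8.
Multiplying by (1 - x + 2x^2) gives running coefficients 1,-1,5,-3,9,-3,7,-1,2 for degrees 0…8.
Finally multiplying by (2 - x - x^2 + x^3), the product of all factors after the first has coefficients 2,-3,10,-9,15,-7,5,3,-5 for degrees 0…8.
[x^8] = 1·(-5) + 1·5 + 1·15 = 15.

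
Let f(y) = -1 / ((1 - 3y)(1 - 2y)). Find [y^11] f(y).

Partial fractions give a closed form: a_n = (-3)·3^n + (2)·2^n.
At n = 11: a_11 = -527345.

-527345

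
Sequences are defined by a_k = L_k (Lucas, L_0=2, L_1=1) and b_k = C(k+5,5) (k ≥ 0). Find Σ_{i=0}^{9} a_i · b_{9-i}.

14640

The convolution is the x^9 coefficient of A(x)B(x).
Σ = 2·2002 + 1·1287 + 3·792 + 4·462 + 7·252 + 11·126 + 18·56 + 29·21 + 47·6 + 76·1 = 14640.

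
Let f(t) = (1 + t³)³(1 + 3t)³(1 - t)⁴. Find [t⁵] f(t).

(1 + t³)³ has coefficients 1,0,0,3,0,0 for degrees 0…5.
(1 + 3t)³ has coefficients 1,9,27,27,0,0 for degrees 0…5.
Finally multiplying by (1 - t)⁴, the product of all factors after the first has coefficients 1,5,-3,-31,19,63 for degrees 0…5.
[t⁵] = 1·63 + 3·(-3) = 54.

54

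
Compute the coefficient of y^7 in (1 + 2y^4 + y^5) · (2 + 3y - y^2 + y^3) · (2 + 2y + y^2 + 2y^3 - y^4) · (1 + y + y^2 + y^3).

(1 + 2y^4 + y^5) has coefficients 1,0,0,0,2,1 for degrees 0…5.
(2 + 3y - y^2 + y^3) has coefficients 2,3,-1,1,0,0,0,0 for degrees 0…7.
Multiplying by (2 + 2y + y^2 + 2y^3 - y^4) gives running coefficients 4,10,6,7,5,-4,3,-1 for degrees 0…7.
Finally multiplying by (1 + y + y^2 + y^3), the product of all factors after the first has coefficients 4,14,20,27,28,14,11,3 for degrees 0…7.
[y^7] = 1·3 + 2·27 + 1·20 = 77.

77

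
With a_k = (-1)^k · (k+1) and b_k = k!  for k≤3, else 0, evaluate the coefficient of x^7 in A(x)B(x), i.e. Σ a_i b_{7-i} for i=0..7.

17

Write out a_i and b_{7-i} for i = 0,…,7 and sum the products.
Σ = 1·0 − 2·0 + 3·0 − 4·0 + 5·6 − 6·2 + 7·1 − 8·1 = 17.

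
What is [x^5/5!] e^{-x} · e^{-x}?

-32

The EGF product rule gives c_5 = Σ_{k_1+k_2=5} C(5; k_1,k_2) · ∏ g_i(k_i), where e^{-x} gives (-1)^k; e^{-x} gives (-1)^k.
g_1(k) for k = 0…5: 1, -1, 1, -1, 1, -1.
g_2(k) for k = 0…5: 1, -1, 1, -1, 1, -1.
c_5 = Σ_k C(5,k)·g_1(k)·g_2(5−k) = 1·1·(-1) + 5·(-1)·1 + 10·1·(-1) + 10·(-1)·1 + 5·1·(-1) + 1·(-1)·1 = −1 − 5 − 10 − 10 − 5 − 1 = -32.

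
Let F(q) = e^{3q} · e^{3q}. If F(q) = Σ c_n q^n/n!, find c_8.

1679616

The EGF product rule gives c_8 = Σ_{k_1+k_2=8} C(8; k_1,k_2) · ∏ g_i(k_i), where e^{3q} gives (3)^k; e^{3q} gives (3)^k.
g_1(k) for k = 0…8: 1, 3, 9, 27, 81, 243, 729, 2187, 6561.
g_2(k) for k = 0…8: 1, 3, 9, 27, 81, 243, 729, 2187, 6561.
c_8 = Σ_k C(8,k)·g_1(k)·g_2(8−k) = 1·1·6561 + 8·3·2187 + 28·9·729 + 56·27·243 + 70·81·81 + 56·243·27 + 28·729·9 + 8·2187·3 + 1·6561·1 = 6561 + 52488 + 183708 + 367416 + 459270 + 367416 + 183708 + 52488 + 6561 = 1679616.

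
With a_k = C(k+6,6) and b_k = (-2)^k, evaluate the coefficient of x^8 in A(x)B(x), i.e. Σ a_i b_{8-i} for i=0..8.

Write out a_i and b_{8-i} for i = 0,…,8 and sum the products.
Σ = 1·256 + 7·(-128) + 28·64 + 84·(-32) + 210·16 + 462·(-8) + 924·4 + 1716·(-2) + 3003·1 = 1395.

1395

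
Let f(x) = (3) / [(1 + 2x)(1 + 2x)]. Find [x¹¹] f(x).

The denominator gives the recurrence a_n = −4a_(n−1) − 4a_(n−2) for n ≥ 2; the numerator fixes a_0 = 3, a_1 = -12.
Iterating: 3, -12, 36, -96, 240, -576, 1344, -3072, 6912, -15360, 33792, -73728, so a_11 = -73728.

-73728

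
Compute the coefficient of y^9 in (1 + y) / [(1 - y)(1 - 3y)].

Partial fractions give a closed form: a_n = (-1)·1^n + (2)·3^n.
At n = 9: a_9 = 39365.

39365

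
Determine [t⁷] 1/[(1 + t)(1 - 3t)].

1640

Partial fractions give a closed form: a_n = (1/4)·(-1)^n + (3/4)·3^n.
At n = 7: a_7 = 1640.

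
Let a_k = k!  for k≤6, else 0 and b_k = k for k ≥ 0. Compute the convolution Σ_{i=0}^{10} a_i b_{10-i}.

3701

This is [x^10] in the product of the two ordinary generating functions.
Σ = 1·10 + 1·9 + 2·8 + 6·7 + 24·6 + 120·5 + 720·4 + 0·3 + 0·2 + 0·1 + 0·0 = 3701.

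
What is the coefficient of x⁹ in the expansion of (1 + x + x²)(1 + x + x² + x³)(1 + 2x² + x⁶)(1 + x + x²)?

10

(1 + x + x²) has coefficients 1,1,1 for degrees 0…2.
(1 + x + x² + x³) has coefficients 1,1,1,1,0,0,0,0,0,0 for degrees 0…9.
Multiplying by (1 + 2x² + x⁶) gives running coefficients 1,1,3,3,2,2,1,1,1,1 for degrees 0…9.
Finally multiplying by (1 + x + x²), the product of all factors after the first has coefficients 1,2,5,7,8,7,5,4,3,3 for degrees 0…9.
[x⁹] = 1·3 + 1·3 + 1·4 = 10.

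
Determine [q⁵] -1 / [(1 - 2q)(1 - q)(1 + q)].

-42

The denominator gives the recurrence a_n = 2a_(n−1) + a_(n−2) − 2a_(n−3) for n ≥ 3; the numerator fixes a_0 = -1, a_1 = -2, a_2 = -5.
Iterating: -1, -2, -5, -10, -21, -42, so a_5 = -42.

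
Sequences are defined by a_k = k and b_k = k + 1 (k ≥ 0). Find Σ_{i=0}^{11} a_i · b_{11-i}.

286

Write out a_i and b_{11-i} for i = 0,…,11 and sum the products.
Σ = 0·12 + 1·11 + 2·10 + 3·9 + 4·8 + 5·7 + 6·6 + 7·5 + 8·4 + 9·3 + 10·2 + 11·1 = 286.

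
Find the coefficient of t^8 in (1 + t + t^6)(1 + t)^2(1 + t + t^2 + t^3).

4

(1 + t + t^6) has coefficients 1,1,0,0,0,0,1 for degrees 0…6.
(1 + t)^2 has coefficients 1,2,1,0,0,0,0,0,0 for degrees 0…8.
Finally multiplying by (1 + t + t^2 + t^3), the product of all factors after the first has coefficients 1,3,4,4,3,1,0,0,0 for degrees 0…8.
[t^8] = 1·0 + 1·0 + 1·4 = 4.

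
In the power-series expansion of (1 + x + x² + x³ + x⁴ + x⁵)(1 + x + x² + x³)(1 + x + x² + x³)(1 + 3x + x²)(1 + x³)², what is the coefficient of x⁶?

136

(1 + x + x² + x³ + x⁴ + x⁵) has coefficients 1,1,1,1,1,1 for degrees 0…5.
(1 + x + x² + x³) has coefficients 1,1,1,1,0,0,0 for degrees 0…6.
Multiplying by (1 + x + x² + x³) gives running coefficients 1,2,3,4,3,2,1 for degrees 0…6.
Multiplying by (1 + 3x + x²) gives running coefficients 1,5,10,15,18,15,10 for degrees 0…6.
Finally multiplying by (1 + x³)², the product of all factors after the first has coefficients 1,5,10,17,28,35,41 for degrees 0…6.
[x⁶] = 1·41 + 1·35 + 1·28 + 1·17 + 1·10 + 1·5 = 136.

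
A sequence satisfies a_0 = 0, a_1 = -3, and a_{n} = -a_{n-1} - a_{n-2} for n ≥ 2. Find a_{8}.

The ordinary generating function has denominator 1 + t + t^2.
Iterating the recurrence: a_0,…,a_{8} = 0, -3, 3, 0, -3, 3, 0, -3, 3.

3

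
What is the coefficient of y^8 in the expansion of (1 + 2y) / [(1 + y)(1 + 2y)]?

1

The denominator gives the recurrence a_n = −3a_(n−1) − 2a_(n−2) for n ≥ 3; the numerator fixes a_0 = 1, a_1 = -1, a_2 = 1.
Iterating: 1, -1, 1, -1, 1, -1, 1, -1, 1, so a_8 = 1.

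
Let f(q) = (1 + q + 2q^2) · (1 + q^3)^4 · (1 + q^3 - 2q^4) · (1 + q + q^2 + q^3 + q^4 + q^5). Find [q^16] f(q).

-28

(1 + q + 2q^2) has coefficients 1,1,2 for degrees 0…2.
(1 + q^3)^4 has coefficients 1,0,0,4,0,0,6,0,0,4,0,0,1,0,0,0,0 for degrees 0…16.
Multiplying by (1 + q^3 - 2q^4) gives running coefficients 1,0,0,5,-2,0,10,-8,0,10,-12,0,5,-8,0,1,-2 for degrees 0…16.
Finally multiplying by (1 + q + q^2 + q^3 + q^4 + q^5), the product of all factors after the first has coefficients 1,1,1,6,4,4,13,5,5,10,0,0,-5,-5,-5,-14,-4 for degrees 0…16.
[q^16] = 1·(-4) + 1·(-14) + 2·(-5) = -28.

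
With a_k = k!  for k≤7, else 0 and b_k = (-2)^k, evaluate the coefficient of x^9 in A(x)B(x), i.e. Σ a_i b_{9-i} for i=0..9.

15424

This is [x^9] in the product of the two ordinary generating functions.
Σ = 1·(-512) + 1·256 + 2·(-128) + 6·64 + 24·(-32) + 120·16 + 720·(-8) + 5040·4 + 0·(-2) + 0·1 = 15424.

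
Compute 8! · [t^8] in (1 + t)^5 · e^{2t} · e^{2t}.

9035776

The EGF product rule gives c_8 = Σ_{k_1+k_2+k_3=8} C(8; k_1,k_2,k_3) · ∏ g_i(k_i), where (1+t)^5 gives the falling factorial (5)_k; e^{2t} gives (2)^k; e^{2t} gives (2)^k.
g_1(k) for k = 0…8: 1, 5, 20, 60, 120, 120, 0, 0, 0.
g_2(k) for k = 0…8: 1, 2, 4, 8, 16, 32, 64, 128, 256.
g_3(k) for k = 0…8: 1, 2, 4, 8, 16, 32, 64, 128, 256.
First combine the last two factors: h(k) = Σ_j C(k,j)·g_2(j)·g_3(k−j) for k = 0…8: 1, 4, 16, 64, 256, 1024, 4096, 16384, 65536.
c_8 = Σ_k C(8,k)·g_1(k)·h(8−k) = 1·1·65536 + 8·5·16384 + 28·20·4096 + 56·60·1024 + 70·120·256 + 56·120·64 = 65536 + 655360 + 2293760 + 3440640 + 2150400 + 430080 = 9035776.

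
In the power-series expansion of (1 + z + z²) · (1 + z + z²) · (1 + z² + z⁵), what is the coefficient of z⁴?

(1 + z + z²) has coefficients 1,1,1 for degrees 0…2.
(1 + z + z²) has coefficients 1,1,1,0,0 for degrees 0…4.
Finally multiplying by (1 + z² + z⁵), the product of all factors after the first has coefficients 1,1,2,1,1 for degrees 0…4.
[z⁴] = 1·1 + 1·1 + 1·2 = 4.

4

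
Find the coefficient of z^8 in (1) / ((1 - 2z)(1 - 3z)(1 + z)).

The denominator gives the recurrence a_n = 4a_(n−1) − a_(n−2) − 6a_(n−3) for n ≥ 3; the numerator fixes a_0 = 1, a_1 = 4, a_2 = 15.
Iterating: 1, 4, 15, 50, 161, 504, 1555, 4750, 14421, so a_8 = 14421.

14421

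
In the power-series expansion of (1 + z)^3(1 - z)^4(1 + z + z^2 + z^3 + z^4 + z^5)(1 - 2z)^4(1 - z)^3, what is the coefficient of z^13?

(1 + z)^3 has coefficients 1,3,3,1 for degrees 0…3.
(1 - z)^4 has coefficients 1,-4,6,-4,1,0,0,0,0,0,0,0,0,0 for degrees 0…13.
Multiplying by (1 + z + z^2 + z^3 + z^4 + z^5) gives running coefficients 1,-3,3,-1,0,0,-1,3,-3,1,0,0,0,0 for degrees 0…13.
Multiplying by (1 - 2z)^4 gives running coefficients 1,-11,51,-129,192,-168,79,-5,-51,129,-192,168,-80,16 for degrees 0…13.
Finally multiplying by (1 - z)^3, the product of all factors after the first has coefficients 1,-14,87,-316,743,-1182,1288,-938,369,188,-727,1182,-1289,952 for degrees 0…13.
[z^13] = 1·952 + 3·(-1289) + 3·1182 + 1·(-727) = -96.

-96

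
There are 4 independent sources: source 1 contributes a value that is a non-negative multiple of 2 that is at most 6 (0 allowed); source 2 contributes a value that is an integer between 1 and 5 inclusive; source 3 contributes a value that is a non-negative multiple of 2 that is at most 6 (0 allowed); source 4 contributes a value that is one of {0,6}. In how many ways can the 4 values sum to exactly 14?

10

The generating function for the choices is (1 + t^2 + t^4 + t^6)·(t + t^2 + t^3 + t^4 + t^5)·(1 + t^2 + t^4 + t^6)·(1 + t^6); the count is [t^14].
(1 + t^2 + t^4 + t^6) has coefficients 1,0,1,0,1,0,1 for degrees 0…6.
(t + t^2 + t^3 + t^4 + t^5) has coefficients 0,1,1,1,1,1,0,0,0,0,0,0,0,0,0 for degrees 0…14.
Multiplying by (1 + t^2 + t^4 + t^6) gives running coefficients 0,1,1,2,2,3,2,3,2,2,1,1,0,0,0 for degrees 0…14.
Finally multiplying by (1 + t^6), the product of all factors after the first has coefficients 0,1,1,2,2,3,2,4,3,4,3,4,2,3,2 for degrees 0…14.
[t^14] = 1·2 + 1·2 + 1·3 + 1·3 = 10.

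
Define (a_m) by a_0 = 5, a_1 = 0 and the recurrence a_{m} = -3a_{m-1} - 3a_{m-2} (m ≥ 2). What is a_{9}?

The ordinary generating function has denominator 1 + 3t + 3t^2.
Iterating the recurrence: a_0,…,a_{9} = 5, 0, -15, 45, -90, 135, -135, 0, 405, -1215.

-1215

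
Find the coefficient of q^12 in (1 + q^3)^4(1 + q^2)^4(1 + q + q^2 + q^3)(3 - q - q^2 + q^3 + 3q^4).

401

(1 + q^3)^4 has coefficients 1,0,0,4,0,0,6,0,0,4,0,0,1 for degrees 0…12.
(1 + q^2)^4 has coefficients 1,0,4,0,6,0,4,0,1,0,0,0,0 for degrees 0…12.
Multiplying by (1 + q + q^2 + q^3) gives running coefficients 1,1,5,5,10,10,10,10,5,5,1,1,0 for degrees 0…12.
Finally multiplying by (3 - q - q^2 + q^3 + 3q^4), the product of all factors after the first has coefficients 3,2,13,10,24,23,30,35,35,40,33,32,18 for degrees 0…12.
[q^12] = 1·18 + 4·40 + 6·30 + 4·10 + 1·3 = 401.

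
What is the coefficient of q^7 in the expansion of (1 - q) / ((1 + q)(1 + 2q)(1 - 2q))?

-170

Partial fractions give a closed form: a_n = (-2/3)·(-1)^n + (3/2)·(-2)^n + (1/6)·2^n.
At n = 7: a_7 = -170.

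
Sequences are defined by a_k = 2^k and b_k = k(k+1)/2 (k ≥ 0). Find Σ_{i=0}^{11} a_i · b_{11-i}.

The convolution is the x^11 coefficient of A(x)B(x).
Σ = 1·66 + 2·55 + 4·45 + 8·36 + 16·28 + 32·21 + 64·15 + 128·10 + 256·6 + 512·3 + 1024·1 + 2048·0 = 8100.

8100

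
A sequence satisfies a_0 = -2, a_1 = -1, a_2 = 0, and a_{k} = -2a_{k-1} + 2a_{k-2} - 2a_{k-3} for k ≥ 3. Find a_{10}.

The ordinary generating function has denominator 1 + 2q - 2q^2 + 2q^3.
Iterating the recurrence: a_0,…,a_{10} = -2, -1, 0, 2, -2, 8, -24, 68, -200, 584, -1704.

-1704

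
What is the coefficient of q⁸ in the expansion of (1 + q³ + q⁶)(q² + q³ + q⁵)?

(1 + q³ + q⁶) has coefficients 1,0,0,1,0,0,1 for degrees 0…6.
(q² + q³ + q⁵) has coefficients 0,0,1,1,0,1,0,0,0 for degrees 0…8.
[q⁸] = 1·0 + 1·1 + 1·1 = 2.

2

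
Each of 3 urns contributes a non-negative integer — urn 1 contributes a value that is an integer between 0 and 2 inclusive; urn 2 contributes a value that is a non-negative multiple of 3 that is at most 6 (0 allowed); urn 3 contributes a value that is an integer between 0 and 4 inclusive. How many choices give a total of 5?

5

The generating function for the choices is (1 + q + q^2)·(1 + q^3 + q^6)·(1 + q + q^2 + q^3 + q^4); the count is [q^5].
(1 + q + q^2) has coefficients 1,1,1 for degrees 0…2.
(1 + q^3 + q^6) has coefficients 1,0,0,1,0,0 for degrees 0…5.
Finally multiplying by (1 + q + q^2 + q^3 + q^4), the product of all factors after the first has coefficients 1,1,1,2,2,1 for degrees 0…5.
[q^5] = 1·1 + 1·2 + 1·2 = 5.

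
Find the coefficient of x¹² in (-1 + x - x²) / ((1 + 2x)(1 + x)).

-14333

The denominator gives the recurrence a_n = −3a_(n−1) − 2a_(n−2) for n ≥ 3; the numerator fixes a_0 = -1, a_1 = 4, a_2 = -11.
Iterating: -1, 4, -11, 25, -53, 109, -221, 445, -893, 1789, -3581, 7165, -14333, so a_12 = -14333.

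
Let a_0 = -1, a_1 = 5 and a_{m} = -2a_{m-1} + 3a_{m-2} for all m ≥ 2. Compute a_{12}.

The ordinary generating function has denominator 1 + 2z - 3z^2.
Iterating the recurrence: a_0,…,a_{12} = -1, 5, -13, 41, -121, 365, -1093, 3281, -9841, 29525, -88573, 265721, -797161.

-797161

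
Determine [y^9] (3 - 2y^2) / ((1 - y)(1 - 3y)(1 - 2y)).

240918

Partial fractions give a closed form: a_n = (1/2)·1^n + (25/2)·3^n + (-10)·2^n.
At n = 9: a_9 = 240918.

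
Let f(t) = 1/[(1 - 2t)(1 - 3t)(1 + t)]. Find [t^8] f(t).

Partial fractions give a closed form: a_n = (-4/3)·2^n + (9/4)·3^n + (1/12)·(-1)^n.
At n = 8: a_8 = 14421.

14421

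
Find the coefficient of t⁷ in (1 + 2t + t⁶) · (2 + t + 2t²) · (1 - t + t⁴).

3

(1 + 2t + t⁶) has coefficients 1,2,0,0,0,0,1 for degrees 0…6.
(2 + t + 2t²) has coefficients 2,1,2,0,0,0,0,0 for degrees 0…7.
Finally multiplying by (1 - t + t⁴), the product of all factors after the first has coefficients 2,-1,1,-2,2,1,2,0 for degrees 0…7.
[t⁷] = 1·0 + 2·2 + 1·(-1) = 3.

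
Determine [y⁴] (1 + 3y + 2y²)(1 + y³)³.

9

(1 + 3y + 2y²) has coefficients 1,3,2 for degrees 0…2.
(1 + y³)³ has coefficients 1,0,0,3,0 for degrees 0…4.
[y⁴] = 1·0 + 3·3 + 2·0 = 9.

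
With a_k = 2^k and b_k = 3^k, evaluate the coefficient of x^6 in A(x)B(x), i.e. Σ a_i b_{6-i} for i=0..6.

This is [x^6] in the product of the two ordinary generating functions.
Σ = 1·729 + 2·243 + 4·81 + 8·27 + 16·9 + 32·3 + 64·1 = 2059.

2059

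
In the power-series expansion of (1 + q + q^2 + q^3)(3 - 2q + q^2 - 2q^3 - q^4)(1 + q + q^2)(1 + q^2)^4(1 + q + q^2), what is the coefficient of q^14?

-123

(1 + q + q^2 + q^3) has coefficients 1,1,1,1 for degrees 0…3.
(3 - 2q + q^2 - 2q^3 - q^4) has coefficients 3,-2,1,-2,-1,0,0,0,0,0,0,0,0,0,0 for degrees 0…14.
Multiplying by (1 + q + q^2) gives running coefficients 3,1,2,-3,-2,-3,-1,0,0,0,0,0,0,0,0 for degrees 0…14.
Multiplying by (1 + q^2)^4 gives running coefficients 3,1,14,1,24,-9,15,-26,-5,-29,-12,-15,-6,-3,-1 for degrees 0…14.
Finally multiplying by (1 + q + q^2), the product of all factors after the first has coefficients 3,4,18,16,39,16,30,-20,-16,-60,-46,-56,-33,-24,-10 for degrees 0…14.
[q^14] = 1·(-10) + 1·(-24) + 1·(-33) + 1·(-56) = -123.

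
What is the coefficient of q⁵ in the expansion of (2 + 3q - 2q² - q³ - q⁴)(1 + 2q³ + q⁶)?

(2 + 3q - 2q² - q³ - q⁴) has coefficients 2,3,-2,-1,-1 for degrees 0…4.
(1 + 2q³ + q⁶) has coefficients 1,0,0,2,0,0 for degrees 0…5.
[q⁵] = 2·0 + 3·0 − 2·2 − 1·0 − 1·0 = -4.

-4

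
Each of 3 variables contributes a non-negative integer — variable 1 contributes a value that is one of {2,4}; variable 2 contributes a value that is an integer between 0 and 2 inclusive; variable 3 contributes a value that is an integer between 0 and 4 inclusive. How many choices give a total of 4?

The generating function for the choices is (z^2 + z^4)·(1 + z + z^2)·(1 + z + z^2 + z^3 + z^4); the count is [z^4].
(z^2 + z^4) has coefficients 0,0,1,0,1 for degrees 0…4.
(1 + z + z^2) has coefficients 1,1,1,0,0 for degrees 0…4.
Finally multiplying by (1 + z + z^2 + z^3 + z^4), the product of all factors after the first has coefficients 1,2,3,3,3 for degrees 0…4.
[z^4] = 1·3 + 1·1 = 4.

4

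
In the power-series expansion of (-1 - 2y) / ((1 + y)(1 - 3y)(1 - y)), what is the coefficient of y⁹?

Partial fractions give a closed form: a_n = (1/8)·(-1)^n + (-15/8)·3^n + (3/4)·1^n.
At n = 9: a_9 = -36905.

-36905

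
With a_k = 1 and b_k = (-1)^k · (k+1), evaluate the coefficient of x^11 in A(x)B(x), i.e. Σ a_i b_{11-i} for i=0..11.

-6

Write out a_i and b_{11-i} for i = 0,…,11 and sum the products.
Σ = 1·(-12) + 1·11 + 1·(-10) + 1·9 + 1·(-8) + 1·7 + 1·(-6) + 1·5 + 1·(-4) + 1·3 + 1·(-2) + 1·1 = -6.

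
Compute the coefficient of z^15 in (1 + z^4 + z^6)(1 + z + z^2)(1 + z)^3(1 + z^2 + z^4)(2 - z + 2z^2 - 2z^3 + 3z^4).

46

(1 + z^4 + z^6) has coefficients 1,0,0,0,1,0,1 for degrees 0…6.
(1 + z + z^2) has coefficients 1,1,1,0,0,0,0,0,0,0,0,0,0,0,0,0 for degrees 0…15.
Multiplying by (1 + z)^3 gives running coefficients 1,4,7,7,4,1,0,0,0,0,0,0,0,0,0,0 for degrees 0…15.
Multiplying by (1 + z^2 + z^4) gives running coefficients 1,4,8,11,12,12,11,8,4,1,0,0,0,0,0,0 for degrees 0…15.
Finally multiplying by (2 - z + 2z^2 - 2z^3 + 3z^4), the product of all factors after the first has coefficients 2,7,14,20,24,30,36,38,34,28,24,18,10,3,0,0 for degrees 0…15.
[z^15] = 1·0 + 1·18 + 1·28 = 46.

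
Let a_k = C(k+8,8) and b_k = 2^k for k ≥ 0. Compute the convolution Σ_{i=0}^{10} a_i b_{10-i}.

This is [x^10] in the product of the two ordinary generating functions.
Σ = 1·1024 + 9·512 + 45·256 + 165·128 + 495·64 + 1287·32 + 3003·16 + 6435·8 + 12870·4 + 24310·2 + 43758·1 = 354522.

354522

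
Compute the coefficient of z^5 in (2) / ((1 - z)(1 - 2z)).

Partial fractions give a closed form: a_n = (-2)·1^n + (4)·2^n.
At n = 5: a_5 = 126.

126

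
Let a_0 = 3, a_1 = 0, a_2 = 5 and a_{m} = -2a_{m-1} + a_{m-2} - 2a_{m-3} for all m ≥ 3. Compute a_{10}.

13389

The ordinary generating function has denominator 1 + 2x - x^2 + 2x^3.
Iterating the recurrence: a_0,…,a_{10} = 3, 0, 5, -16, 37, -100, 269, -712, 1893, -5036, 13389.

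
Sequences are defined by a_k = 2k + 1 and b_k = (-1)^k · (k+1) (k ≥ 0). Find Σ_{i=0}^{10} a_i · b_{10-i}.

6

Write out a_i and b_{10-i} for i = 0,…,10 and sum the products.
Σ = 1·11 + 3·(-10) + 5·9 + 7·(-8) + 9·7 + 11·(-6) + 13·5 + 15·(-4) + 17·3 + 19·(-2) + 21·1 = 6.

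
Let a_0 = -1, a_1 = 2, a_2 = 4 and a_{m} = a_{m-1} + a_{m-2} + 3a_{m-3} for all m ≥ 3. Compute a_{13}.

The ordinary generating function has denominator 1 - t - t^2 - 3t^3.
Iterating the recurrence: a_0,…,a_{13} = -1, 2, 4, 3, 13, 28, 50, 117, 251, 518, 1120, 2391, 5065, 10816.

10816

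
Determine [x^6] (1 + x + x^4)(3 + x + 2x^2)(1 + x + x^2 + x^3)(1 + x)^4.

(1 + x + x^4) has coefficients 1,1,0,0,1 for degrees 0…4.
(3 + x + 2x^2) has coefficients 3,1,2,0,0,0,0 for degrees 0…6.
Multiplying by (1 + x + x^2 + x^3) gives running coefficients 3,4,6,6,3,2,0 for degrees 0…6.
Finally multiplying by (1 + x)^4, the product of all factors after the first has coefficients 3,16,40,66,82,78,56 for degrees 0…6.
[x^6] = 1·56 + 1·78 + 1·40 = 174.

174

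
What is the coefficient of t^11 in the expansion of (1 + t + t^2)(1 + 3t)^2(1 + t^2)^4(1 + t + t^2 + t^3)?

253

(1 + t + t^2) has coefficients 1,1,1 for degrees 0…2.
(1 + 3t)^2 has coefficients 1,6,9,0,0,0,0,0,0,0,0,0 for degrees 0…11.
Multiplying by (1 + t^2)^4 gives running coefficients 1,6,13,24,42,36,58,24,37,6,9,0 for degrees 0…11.
Finally multiplying by (1 + t + t^2 + t^3), the product of all factors after the first has coefficients 1,7,20,44,85,115,160,160,155,125,76,52 for degrees 0…11.
[t^11] = 1·52 + 1·76 + 1·125 = 253.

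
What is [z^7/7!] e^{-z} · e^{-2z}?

The EGF product rule gives c_7 = Σ_{k_1+k_2=7} C(7; k_1,k_2) · ∏ g_i(k_i), where e^{-z} gives (-1)^k; e^{-2z} gives (-2)^k.
g_1(k) for k = 0…7: 1, -1, 1, -1, 1, -1, 1, -1.
g_2(k) for k = 0…7: 1, -2, 4, -8, 16, -32, 64, -128.
c_7 = Σ_k C(7,k)·g_1(k)·g_2(7−k) = 1·1·(-128) + 7·(-1)·64 + 21·1·(-32) + 35·(-1)·16 + 35·1·(-8) + 21·(-1)·4 + 7·1·(-2) + 1·(-1)·1 = −128 − 448 − 672 − 560 − 280 − 84 − 14 − 1 = -2187.

-2187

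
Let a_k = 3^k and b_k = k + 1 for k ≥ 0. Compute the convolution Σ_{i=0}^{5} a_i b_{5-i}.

543

This is [x^5] in the product of the two ordinary generating functions.
Σ = 1·6 + 3·5 + 9·4 + 27·3 + 81·2 + 243·1 = 543.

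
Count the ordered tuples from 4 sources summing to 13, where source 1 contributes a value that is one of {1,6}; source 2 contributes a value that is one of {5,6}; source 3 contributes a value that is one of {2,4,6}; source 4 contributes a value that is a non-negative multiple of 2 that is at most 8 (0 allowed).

4

The generating function for the choices is (x + x⁶)·(x⁵ + x⁶)·(x² + x⁴ + x⁶)·(1 + x² + x⁴ + x⁶ + x⁸); the count is [x¹³].
(x + x⁶) has coefficients 0,1,0,0,0,0,1 for degrees 0…6.
(x⁵ + x⁶) has coefficients 0,0,0,0,0,1,1,0,0,0,0,0,0,0 for degrees 0…13.
Multiplying by (x² + x⁴ + x⁶) gives running coefficients 0,0,0,0,0,0,0,1,1,1,1,1,1,0 for degrees 0…13.
Finally multiplying by (1 + x² + x⁴ + x⁶ + x⁸), the product of all factors after the first has coefficients 0,0,0,0,0,0,0,1,1,2,2,3,3,3 for degrees 0…13.
[x¹³] = 1·3 + 1·1 = 4.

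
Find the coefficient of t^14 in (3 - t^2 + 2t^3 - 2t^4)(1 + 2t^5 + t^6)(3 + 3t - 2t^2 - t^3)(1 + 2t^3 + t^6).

-19

(3 - t^2 + 2t^3 - 2t^4) has coefficients 3,0,-1,2,-2 for degrees 0…4.
(1 + 2t^5 + t^6) has coefficients 1,0,0,0,0,2,1,0,0,0,0,0,0,0,0 for degrees 0…14.
Multiplying by (3 + 3t - 2t^2 - t^3) gives running coefficients 3,3,-2,-1,0,6,9,-1,-4,-1,0,0,0,0,0 for degrees 0…14.
Finally multiplying by (1 + 2t^3 + t^6), the product of all factors after the first has coefficients 3,3,-2,5,6,2,10,2,6,16,-2,-2,7,-1,-4 for degrees 0…14.
[t^14] = 3·(-4) − 1·7 + 2·(-2) − 2·(-2) = -19.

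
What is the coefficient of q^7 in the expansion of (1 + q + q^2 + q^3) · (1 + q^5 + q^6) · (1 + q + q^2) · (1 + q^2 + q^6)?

9

(1 + q + q^2 + q^3) has coefficients 1,1,1,1 for degrees 0…3.
(1 + q^5 + q^6) has coefficients 1,0,0,0,0,1,1,0 for degrees 0…7.
Multiplying by (1 + q + q^2) gives running coefficients 1,1,1,0,0,1,2,2 for degrees 0…7.
Finally multiplying by (1 + q^2 + q^6), the product of all factors after the first has coefficients 1,1,2,1,1,1,3,4 for degrees 0…7.
[q^7] = 1·4 + 1·3 + 1·1 + 1·1 = 9.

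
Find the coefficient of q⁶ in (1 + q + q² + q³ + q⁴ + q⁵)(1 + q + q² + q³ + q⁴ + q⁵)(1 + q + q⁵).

(1 + q + q² + q³ + q⁴ + q⁵) has coefficients 1,1,1,1,1,1 for degrees 0…5.
(1 + q + q² + q³ + q⁴ + q⁵) has coefficients 1,1,1,1,1,1,0 for degrees 0…6.
Finally multiplying by (1 + q + q⁵), the product of all factors after the first has coefficients 1,2,2,2,2,3,2 for degrees 0…6.
[q⁶] = 1·2 + 1·3 + 1·2 + 1·2 + 1·2 + 1·2 = 13.

13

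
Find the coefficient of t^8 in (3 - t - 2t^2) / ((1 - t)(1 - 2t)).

1024

The denominator gives the recurrence a_n = 3a_(n−1) − 2a_(n−2) for n ≥ 3; the numerator fixes a_0 = 3, a_1 = 8, a_2 = 16.
Iterating: 3, 8, 16, 32, 64, 128, 256, 512, 1024, so a_8 = 1024.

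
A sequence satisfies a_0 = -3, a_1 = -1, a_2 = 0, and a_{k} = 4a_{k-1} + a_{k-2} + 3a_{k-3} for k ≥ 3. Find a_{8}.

The ordinary generating function has denominator 1 - 4x - x^2 - 3x^3.
Iterating the recurrence: a_0,…,a_{8} = -3, -1, 0, -10, -43, -182, -801, -3515, -15407.

-15407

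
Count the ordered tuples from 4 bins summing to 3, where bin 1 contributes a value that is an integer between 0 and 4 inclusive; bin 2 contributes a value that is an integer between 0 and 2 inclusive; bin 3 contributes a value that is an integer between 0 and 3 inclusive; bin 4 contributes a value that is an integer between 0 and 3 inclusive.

19

The generating function for the choices is (1 + q + q² + q³ + q⁴)·(1 + q + q²)·(1 + q + q² + q³)·(1 + q + q² + q³); the count is [q³].
(1 + q + q² + q³ + q⁴) has coefficients 1,1,1,1 for degrees 0…3.
(1 + q + q²) has coefficients 1,1,1,0 for degrees 0…3.
Multiplying by (1 + q + q² + q³) gives running coefficients 1,2,3,3 for degrees 0…3.
Finally multiplying by (1 + q + q² + q³), the product of all factors after the first has coefficients 1,3,6,9 for degrees 0…3.
[q³] = 1·9 + 1·6 + 1·3 + 1·1 = 19.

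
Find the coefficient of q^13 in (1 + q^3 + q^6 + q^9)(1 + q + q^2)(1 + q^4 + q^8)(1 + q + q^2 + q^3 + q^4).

13

(1 + q^3 + q^6 + q^9) has coefficients 1,0,0,1,0,0,1,0,0,1 for degrees 0…9.
(1 + q + q^2) has coefficients 1,1,1,0,0,0,0,0,0,0,0,0,0,0 for degrees 0…13.
Multiplying by (1 + q^4 + q^8) gives running coefficients 1,1,1,0,1,1,1,0,1,1,1,0,0,0 for degrees 0…13.
Finally multiplying by (1 + q + q^2 + q^3 + q^4), the product of all factors after the first has coefficients 1,2,3,3,4,4,4,3,4,4,4,3,3,2 for degrees 0…13.
[q^13] = 1·2 + 1·4 + 1·3 + 1·4 = 13.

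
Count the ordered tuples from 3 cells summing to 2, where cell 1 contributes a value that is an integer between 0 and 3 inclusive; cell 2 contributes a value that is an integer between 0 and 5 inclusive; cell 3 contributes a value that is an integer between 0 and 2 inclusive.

6

The generating function for the choices is (1 + z + z^2 + z^3)·(1 + z + z^2 + z^3 + z^4 + z^5)·(1 + z + z^2); the count is [z^2].
(1 + z + z^2 + z^3) has coefficients 1,1,1 for degrees 0…2.
(1 + z + z^2 + z^3 + z^4 + z^5) has coefficients 1,1,1 for degrees 0…2.
Finally multiplying by (1 + z + z^2), the product of all factors after the first has coefficients 1,2,3 for degrees 0…2.
[z^2] = 1·3 + 1·2 + 1·1 = 6.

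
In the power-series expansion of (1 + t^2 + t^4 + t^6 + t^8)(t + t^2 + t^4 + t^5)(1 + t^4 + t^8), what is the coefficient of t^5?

3

(1 + t^2 + t^4 + t^6 + t^8) has coefficients 1,0,1,0,1,0 for degrees 0…5.
(t + t^2 + t^4 + t^5) has coefficients 0,1,1,0,1,1 for degrees 0…5.
Finally multiplying by (1 + t^4 + t^8), the product of all factors after the first has coefficients 0,1,1,0,1,2 for degrees 0…5.
[t^5] = 1·2 + 1·0 + 1·1 = 3.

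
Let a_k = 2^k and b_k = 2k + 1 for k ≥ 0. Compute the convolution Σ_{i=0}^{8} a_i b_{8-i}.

This is [x^8] in the product of the two ordinary generating functions.
Σ = 1·17 + 2·15 + 4·13 + 8·11 + 16·9 + 32·7 + 64·5 + 128·3 + 256·1 = 1515.

1515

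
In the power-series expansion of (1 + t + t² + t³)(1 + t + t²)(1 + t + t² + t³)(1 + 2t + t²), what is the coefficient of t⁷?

24

(1 + t + t² + t³) has coefficients 1,1,1,1 for degrees 0…3.
(1 + t + t²) has coefficients 1,1,1,0,0,0,0,0 for degrees 0…7.
Multiplying by (1 + t + t² + t³) gives running coefficients 1,2,3,3,2,1,0,0 for degrees 0…7.
Finally multiplying by (1 + 2t + t²), the product of all factors after the first has coefficients 1,4,8,11,11,8,4,1 for degrees 0…7.
[t⁷] = 1·1 + 1·4 + 1·8 + 1·11 = 24.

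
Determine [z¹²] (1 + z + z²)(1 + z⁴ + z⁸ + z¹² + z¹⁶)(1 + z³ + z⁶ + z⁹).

(1 + z + z²) has coefficients 1,1,1 for degrees 0…2.
(1 + z⁴ + z⁸ + z¹² + z¹⁶) has coefficients 1,0,0,0,1,0,0,0,1,0,0,0,1 for degrees 0…12.
Finally multiplying by (1 + z³ + z⁶ + z⁹), the product of all factors after the first has coefficients 1,0,0,1,1,0,1,1,1,1,1,1,1 for degrees 0…12.
[z¹²] = 1·1 + 1·1 + 1·1 = 3.

3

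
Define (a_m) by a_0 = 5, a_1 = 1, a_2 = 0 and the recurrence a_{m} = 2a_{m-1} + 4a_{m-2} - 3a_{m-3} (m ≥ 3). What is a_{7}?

-811

The ordinary generating function has denominator 1 - 2x - 4x^2 + 3x^3.
Iterating the recurrence: a_0,…,a_{7} = 5, 1, 0, -11, -25, -94, -255, -811.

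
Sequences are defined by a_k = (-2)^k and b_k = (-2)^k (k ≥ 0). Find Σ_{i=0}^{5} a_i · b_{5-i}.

Write out a_i and b_{5-i} for i = 0,…,5 and sum the products.
Σ = 1·(-32) − 2·16 + 4·(-8) − 8·4 + 16·(-2) − 32·1 = -192.

-192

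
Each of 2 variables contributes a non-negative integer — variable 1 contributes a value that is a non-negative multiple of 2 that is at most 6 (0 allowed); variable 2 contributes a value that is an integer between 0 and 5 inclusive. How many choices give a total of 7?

3

The generating function for the choices is (1 + q² + q⁴ + q⁶)·(1 + q + q² + q³ + q⁴ + q⁵); the count is [q⁷].
(1 + q² + q⁴ + q⁶) has coefficients 1,0,1,0,1,0,1 for degrees 0…6.
(1 + q + q² + q³ + q⁴ + q⁵) has coefficients 1,1,1,1,1,1,0,0 for degrees 0…7.
[q⁷] = 1·0 + 1·1 + 1·1 + 1·1 = 3.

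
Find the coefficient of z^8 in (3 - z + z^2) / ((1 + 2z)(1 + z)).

1915

The denominator gives the recurrence a_n = −3a_(n−1) − 2a_(n−2) for n ≥ 3; the numerator fixes a_0 = 3, a_1 = -10, a_2 = 25.
Iterating: 3, -10, 25, -55, 115, -235, 475, -955, 1915, so a_8 = 1915.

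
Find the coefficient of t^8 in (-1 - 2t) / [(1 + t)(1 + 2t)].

-1

The denominator gives the recurrence a_n = −3a_(n−1) − 2a_(n−2) for n ≥ 3; the numerator fixes a_0 = -1, a_1 = 1, a_2 = -1.
Iterating: -1, 1, -1, 1, -1, 1, -1, 1, -1, so a_8 = -1.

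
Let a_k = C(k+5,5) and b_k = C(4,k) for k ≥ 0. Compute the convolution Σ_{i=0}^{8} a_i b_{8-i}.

The convolution is the t^8 coefficient of A(t)B(t).
Σ = 1·0 + 6·0 + 21·0 + 56·0 + 126·1 + 252·4 + 462·6 + 792·4 + 1287·1 = 8361.

8361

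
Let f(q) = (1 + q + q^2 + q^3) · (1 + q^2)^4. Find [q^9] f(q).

5

(1 + q + q^2 + q^3) has coefficients 1,1,1,1 for degrees 0…3.
(1 + q^2)^4 has coefficients 1,0,4,0,6,0,4,0,1,0 for degrees 0…9.
[q^9] = 1·0 + 1·1 + 1·0 + 1·4 = 5.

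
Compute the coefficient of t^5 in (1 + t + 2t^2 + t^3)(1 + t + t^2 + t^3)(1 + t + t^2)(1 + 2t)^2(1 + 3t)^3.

(1 + t + 2t^2 + t^3) has coefficients 1,1,2,1 for degrees 0…3.
(1 + t + t^2 + t^3) has coefficients 1,1,1,1,0,0 for degrees 0…5.
Multiplying by (1 + t + t^2) gives running coefficients 1,2,3,3,2,1 for degrees 0…5.
Multiplying by (1 + 2t)^2 gives running coefficients 1,6,15,23,26,21 for degrees 0…5.
Finally multiplying by (1 + 3t)^3, the product of all factors after the first has coefficients 1,15,96,347,800,1281 for degrees 0…5.
[t^5] = 1·1281 + 1·800 + 2·347 + 1·96 = 2871.

2871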